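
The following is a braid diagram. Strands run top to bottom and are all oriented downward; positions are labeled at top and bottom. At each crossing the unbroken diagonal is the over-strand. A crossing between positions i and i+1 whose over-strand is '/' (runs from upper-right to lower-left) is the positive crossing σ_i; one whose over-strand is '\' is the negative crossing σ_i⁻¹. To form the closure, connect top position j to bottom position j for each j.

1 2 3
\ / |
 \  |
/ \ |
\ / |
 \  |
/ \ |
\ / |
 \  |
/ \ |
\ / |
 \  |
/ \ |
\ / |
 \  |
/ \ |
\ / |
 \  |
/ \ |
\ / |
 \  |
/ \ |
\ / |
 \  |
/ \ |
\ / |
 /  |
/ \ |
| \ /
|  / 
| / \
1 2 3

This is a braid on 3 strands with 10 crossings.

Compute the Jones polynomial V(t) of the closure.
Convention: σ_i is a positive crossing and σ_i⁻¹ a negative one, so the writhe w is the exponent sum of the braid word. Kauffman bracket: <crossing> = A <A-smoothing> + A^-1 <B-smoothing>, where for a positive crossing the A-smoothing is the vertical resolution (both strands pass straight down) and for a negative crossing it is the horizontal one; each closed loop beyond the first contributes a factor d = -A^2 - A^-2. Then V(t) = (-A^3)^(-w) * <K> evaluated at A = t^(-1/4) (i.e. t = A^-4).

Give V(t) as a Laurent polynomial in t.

t^-3 + t^-5 - t^-6 + t^-7 - t^-8 + t^-9 - t^-10

Derivation:
Reading the diagram top to bottom ('/'-over between positions i,i+1 = s_i, '\'-over = s_i^-1): braid word = s1^-1 s1^-1 s1^-1 s1^-1 s1^-1 s1^-1 s1^-1 s1^-1 s1 s2.
The presented braid s1^-1 s1^-1 s1^-1 s1^-1 s1^-1 s1^-1 s1^-1 s1^-1 s1 s2 on 3 strands reduces by inverse Markov moves (closure unchanged at each step):
  Destabilize: the word has the form β·s2 where s2 occurs only as the final letter (β ∈ B_2); drop it and the last strand → 2 strands.
  Deconjugate: the word is γ·β·γ⁻¹ with γ = s1^-1 (prefix) and γ⁻¹ = s1 (suffix); strip both.
Reduced to β = s1^-1 s1^-1 s1^-1 s1^-1 s1^-1 s1^-1 s1^-1 on 2 strands, 7 crossings.
Compute on β:
Braid: s1^-1 s1^-1 s1^-1 s1^-1 s1^-1 s1^-1 s1^-1 on 2 strands, 7 crossings.
Writhe w = (#positive) - (#negative) = 0 - 7 = -7.
Computing the Kauffman bracket via state sum. There are 2^7 = 128 states.
For each crossing: s=0 is the vertical smoothing, s=1 horizontal. Crossing k contributes A^(sign_k * (1 - 2*s_k)); loop factor d = -A^2 - A^-2.
Tabulate the states by total A-exponent and number of loops L (A-exp: L × count):
  A^7: L=7 ×1
  A^5: L=6 ×7
  A^3: L=5 ×21
  A^1: L=4 ×35
  A^-1: L=3 ×35
  A^-3: L=2 ×21
  A^-5: L=1 ×7
  A^-7: L=2 ×1
Each group contributes A^e * Σ count * d^(L-1):
Powers of d = -A^2 - A^-2: d^2 = A^4 + 2 + A^-4; d^3 = -A^6 - 3*A^2 - 3*A^-2 - A^-6; d^4 = A^8 + 4*A^4 + 6 + 4*A^-4 + A^-8; d^5 = -A^10 - 5*A^6 - 10*A^2 - 10*A^-2 - 5*A^-6 - A^-10; d^6 = A^12 + 6*A^8 + 15*A^4 + 20 + 15*A^-4 + 6*A^-8 + A^-12.
  A^7 * (d^6) = A^19 + 6*A^15 + 15*A^11 + 20*A^7 + 15*A^3 + 6*A^-1 + A^-5
  A^5 * (7*d^5) = -7*A^15 - 35*A^11 - 70*A^7 - 70*A^3 - 35*A^-1 - 7*A^-5
  A^3 * (21*d^4) = 21*A^11 + 84*A^7 + 126*A^3 + 84*A^-1 + 21*A^-5
  A^1 * (35*d^3) = -35*A^7 - 105*A^3 - 105*A^-1 - 35*A^-5
  A^-1 * (35*d^2) = 35*A^3 + 70*A^-1 + 35*A^-5
  A^-3 * (21*d) = -21*A^-1 - 21*A^-5
  A^-5 * (7) = 7*A^-5
  A^-7 * (d) = -A^-5 - A^-9
Summing the groups: <K> = A^19 - A^15 + A^11 - A^7 + A^3 - A^-1 - A^-9
Normalise by the writhe: (-A^3)^(-w) = (-A^3)^(7) = -A^21, so f(A) = -A^21 * <K> = -A^40 + A^36 - A^32 + A^28 - A^24 + A^20 + A^12.
Substitute A = t^(-1/4), i.e. A^e → t^(-e/4): V(t) = t^-3 + t^-5 - t^-6 + t^-7 - t^-8 + t^-9 - t^-10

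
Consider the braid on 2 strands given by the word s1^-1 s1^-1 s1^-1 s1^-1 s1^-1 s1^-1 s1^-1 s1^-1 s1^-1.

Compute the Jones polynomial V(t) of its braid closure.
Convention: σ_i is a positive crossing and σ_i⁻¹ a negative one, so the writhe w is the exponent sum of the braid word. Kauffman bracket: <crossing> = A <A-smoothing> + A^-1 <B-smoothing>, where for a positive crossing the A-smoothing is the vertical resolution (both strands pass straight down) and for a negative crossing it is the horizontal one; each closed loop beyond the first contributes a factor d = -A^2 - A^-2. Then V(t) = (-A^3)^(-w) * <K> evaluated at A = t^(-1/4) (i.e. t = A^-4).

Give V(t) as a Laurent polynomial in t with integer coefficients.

Braid: s1^-1 s1^-1 s1^-1 s1^-1 s1^-1 s1^-1 s1^-1 s1^-1 s1^-1 on 2 strands, 9 crossings.
Writhe w = (#positive) - (#negative) = 0 - 9 = -9.
Computing the Kauffman bracket via state sum. There are 2^9 = 512 states.
For each crossing: s=0 is the vertical smoothing, s=1 horizontal. Crossing k contributes A^(sign_k * (1 - 2*s_k)); loop factor d = -A^2 - A^-2.
Tabulate the states by total A-exponent and number of loops L (A-exp: L × count):
  A^9: L=9 ×1
  A^7: L=8 ×9
  A^5: L=7 ×36
  A^3: L=6 ×84
  A^1: L=5 ×126
  A^-1: L=4 ×126
  A^-3: L=3 ×84
  A^-5: L=2 ×36
  A^-7: L=1 ×9
  A^-9: L=2 ×1
Each group contributes A^e * Σ count * d^(L-1):
Powers of d = -A^2 - A^-2: d^2 = A^4 + 2 + A^-4; d^3 = -A^6 - 3*A^2 - 3*A^-2 - A^-6; d^4 = A^8 + 4*A^4 + 6 + 4*A^-4 + A^-8; d^5 = -A^10 - 5*A^6 - 10*A^2 - 10*A^-2 - 5*A^-6 - A^-10; d^6 = A^12 + 6*A^8 + 15*A^4 + 20 + 15*A^-4 + 6*A^-8 + A^-12; d^7 = -A^14 - 7*A^10 - 21*A^6 - 35*A^2 - 35*A^-2 - 21*A^-6 - 7*A^-10 - A^-14; d^8 = A^16 + 8*A^12 + 28*A^8 + 56*A^4 + 70 + 56*A^-4 + 28*A^-8 + 8*A^-12 + A^-16.
  A^9 * (d^8) = A^25 + 8*A^21 + 28*A^17 + 56*A^13 + 70*A^9 + 56*A^5 + 28*A + 8*A^-3 + A^-7
  A^7 * (9*d^7) = -9*A^21 - 63*A^17 - 189*A^13 - 315*A^9 - 315*A^5 - 189*A - 63*A^-3 - 9*A^-7
  A^5 * (36*d^6) = 36*A^17 + 216*A^13 + 540*A^9 + 720*A^5 + 540*A + 216*A^-3 + 36*A^-7
  A^3 * (84*d^5) = -84*A^13 - 420*A^9 - 840*A^5 - 840*A - 420*A^-3 - 84*A^-7
  A^1 * (126*d^4) = 126*A^9 + 504*A^5 + 756*A + 504*A^-3 + 126*A^-7
  A^-1 * (126*d^3) = -126*A^5 - 378*A - 378*A^-3 - 126*A^-7
  A^-3 * (84*d^2) = 84*A + 168*A^-3 + 84*A^-7
  A^-5 * (36*d) = -36*A^-3 - 36*A^-7
  A^-7 * (9) = 9*A^-7
  A^-9 * (d) = -A^-7 - A^-11
Summing the groups: <K> = A^25 - A^21 + A^17 - A^13 + A^9 - A^5 + A - A^-3 - A^-11
Normalise by the writhe: (-A^3)^(-w) = (-A^3)^(9) = -A^27, so f(A) = -A^27 * <K> = -A^52 + A^48 - A^44 + A^40 - A^36 + A^32 - A^28 + A^24 + A^16.
Substitute A = t^(-1/4), i.e. A^e → t^(-e/4): V(t) = t^-4 + t^-6 - t^-7 + t^-8 - t^-9 + t^-10 - t^-11 + t^-12 - t^-13

Answer: t^-4 + t^-6 - t^-7 + t^-8 - t^-9 + t^-10 - t^-11 + t^-12 - t^-13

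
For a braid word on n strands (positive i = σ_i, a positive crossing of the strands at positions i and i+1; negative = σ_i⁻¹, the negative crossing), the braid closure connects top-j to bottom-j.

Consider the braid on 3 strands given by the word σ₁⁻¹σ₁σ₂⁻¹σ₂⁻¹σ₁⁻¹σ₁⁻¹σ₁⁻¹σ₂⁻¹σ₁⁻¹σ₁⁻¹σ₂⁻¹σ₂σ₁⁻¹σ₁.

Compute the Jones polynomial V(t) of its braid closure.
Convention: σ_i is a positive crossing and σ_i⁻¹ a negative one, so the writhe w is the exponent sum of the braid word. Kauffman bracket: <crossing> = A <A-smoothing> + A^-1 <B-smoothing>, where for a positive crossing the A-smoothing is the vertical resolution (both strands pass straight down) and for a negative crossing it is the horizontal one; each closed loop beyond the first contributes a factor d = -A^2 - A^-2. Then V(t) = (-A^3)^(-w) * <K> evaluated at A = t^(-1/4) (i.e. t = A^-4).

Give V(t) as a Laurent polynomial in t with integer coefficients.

The presented braid s1^-1 s1 s2^-1 s2^-1 s1^-1 s1^-1 s1^-1 s2^-1 s1^-1 s1^-1 s2^-1 s2 s1^-1 s1 on 3 strands reduces by inverse Markov moves (closure unchanged at each step):
  Deconjugate: the word is γ·β·γ⁻¹ with γ = s1^-1 s1 (prefix) and γ⁻¹ = s1^-1 s1 (suffix); strip both.
  Deconjugate: the word is γ·β·γ⁻¹ with γ = s2^-1 (prefix) and γ⁻¹ = s2 (suffix); strip both.
Reduced to β = s2^-1 s1^-1 s1^-1 s1^-1 s2^-1 s1^-1 s1^-1 s2^-1 on 3 strands, 8 crossings.
Compute on β:
Braid: s2^-1 s1^-1 s1^-1 s1^-1 s2^-1 s1^-1 s1^-1 s2^-1 on 3 strands, 8 crossings.
Writhe w = (#positive) - (#negative) = 0 - 8 = -8.
Enumerate smoothing states for the bracket polynomial. There are 2^8 = 256 states.
Smooth each crossing (0=||, 1=⌣⌢); contribution A^(Σ sign_k(1-2s_k)) * d^(L-1).
Tabulate the states by total A-exponent and number of loops L (A-exp: L × count):
  A^8: L=5 ×1
  A^6: L=4 ×7, L=6 ×1
  A^4: L=3 ×19, L=5 ×9
  A^2: L=2 ×24, L=4 ×31, L=6 ×1
  A^0: L=1 ×12, L=3 ×53, L=5 ×5
  A^-2: L=2 ×45, L=4 ×11
  A^-4: L=1 ×15, L=3 ×13
  A^-6: L=2 ×8
  A^-8: L=3 ×1
Each group contributes A^e * Σ count * d^(L-1):
Powers of d = -A^2 - A^-2: d^2 = A^4 + 2 + A^-4; d^3 = -A^6 - 3*A^2 - 3*A^-2 - A^-6; d^4 = A^8 + 4*A^4 + 6 + 4*A^-4 + A^-8; d^5 = -A^10 - 5*A^6 - 10*A^2 - 10*A^-2 - 5*A^-6 - A^-10.
  A^8 * (d^4) = A^16 + 4*A^12 + 6*A^8 + 4*A^4 + 1
  A^6 * (7*d^3 + d^5) = -A^16 - 12*A^12 - 31*A^8 - 31*A^4 - 12 - A^-4
  A^4 * (19*d^2 + 9*d^4) = 9*A^12 + 55*A^8 + 92*A^4 + 55 + 9*A^-4
  A^2 * (24*d + 31*d^3 + d^5) = -A^12 - 36*A^8 - 127*A^4 - 127 - 36*A^-4 - A^-8
  A^0 * (12 + 53*d^2 + 5*d^4) = 5*A^8 + 73*A^4 + 148 + 73*A^-4 + 5*A^-8
  A^-2 * (45*d + 11*d^3) = -11*A^4 - 78 - 78*A^-4 - 11*A^-8
  A^-4 * (15 + 13*d^2) = 13 + 41*A^-4 + 13*A^-8
  A^-6 * (8*d) = -8*A^-4 - 8*A^-8
  A^-8 * (d^2) = A^-4 + 2*A^-8 + A^-12
Summing the groups: <K> = -A^8 + A^-4 + A^-12
Normalise by the writhe: (-A^3)^(-w) = (-A^3)^(8) = A^24, so f(A) = A^24 * <K> = -A^32 + A^20 + A^12.
Substitute A = t^(-1/4), i.e. A^e → t^(-e/4): V(t) = t^-3 + t^-5 - t^-8

Answer: t^-3 + t^-5 - t^-8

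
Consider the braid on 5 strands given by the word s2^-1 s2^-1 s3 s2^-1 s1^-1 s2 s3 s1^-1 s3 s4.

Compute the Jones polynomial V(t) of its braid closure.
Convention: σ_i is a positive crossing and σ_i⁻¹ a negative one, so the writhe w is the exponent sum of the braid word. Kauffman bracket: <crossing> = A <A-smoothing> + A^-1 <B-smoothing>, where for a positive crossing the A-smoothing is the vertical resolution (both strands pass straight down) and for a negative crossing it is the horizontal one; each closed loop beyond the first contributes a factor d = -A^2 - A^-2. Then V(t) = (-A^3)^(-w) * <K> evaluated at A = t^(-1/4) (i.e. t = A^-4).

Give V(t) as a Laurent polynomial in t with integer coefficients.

The presented braid s2^-1 s2^-1 s3 s2^-1 s1^-1 s2 s3 s1^-1 s3 s4 on 5 strands reduces by inverse Markov moves (closure unchanged at each step):
  Destabilize: the word has the form β·s4 where s4 occurs only as the final letter (β ∈ B_4); drop it and the last strand → 4 strands.
Reduced to β = s2^-1 s2^-1 s3 s2^-1 s1^-1 s2 s3 s1^-1 s3 on 4 strands, 9 crossings.
Compute on β:
Braid: s2^-1 s2^-1 s3 s2^-1 s1^-1 s2 s3 s1^-1 s3 on 4 strands, 9 crossings.
Writhe w = (#positive) - (#negative) = 4 - 5 = -1.
Enumerate smoothing states for the bracket polynomial. There are 2^9 = 512 states.
Each crossing splits two ways (0=vertical, 1=horizontal). The state's weight is A^(#A-smoothings - #B-smoothings) * d^(loops - 1).
Tabulate the states by total A-exponent and number of loops L (A-exp: L × count):
  A^9: L=5 ×1
  A^7: L=4 ×9
  A^5: L=3 ×32, L=5 ×4
  A^3: L=2 ×55, L=4 ×28, L=6 ×1
  A^1: L=1 ×39, L=3 ×77, L=5 ×10
  A^-1: L=2 ×87, L=4 ×38, L=6 ×1
  A^-3: L=1 ×14, L=3 ×64, L=5 ×6
  A^-5: L=2 ×17, L=4 ×19
  A^-7: L=3 ×7, L=5 ×2
  A^-9: L=4 ×1
Each group contributes A^e * Σ count * d^(L-1):
Powers of d = -A^2 - A^-2: d^2 = A^4 + 2 + A^-4; d^3 = -A^6 - 3*A^2 - 3*A^-2 - A^-6; d^4 = A^8 + 4*A^4 + 6 + 4*A^-4 + A^-8; d^5 = -A^10 - 5*A^6 - 10*A^2 - 10*A^-2 - 5*A^-6 - A^-10.
  A^9 * (d^4) = A^17 + 4*A^13 + 6*A^9 + 4*A^5 + A
  A^7 * (9*d^3) = -9*A^13 - 27*A^9 - 27*A^5 - 9*A
  A^5 * (32*d^2 + 4*d^4) = 4*A^13 + 48*A^9 + 88*A^5 + 48*A + 4*A^-3
  A^3 * (55*d + 28*d^3 + d^5) = -A^13 - 33*A^9 - 149*A^5 - 149*A - 33*A^-3 - A^-7
  A^1 * (39 + 77*d^2 + 10*d^4) = 10*A^9 + 117*A^5 + 253*A + 117*A^-3 + 10*A^-7
  A^-1 * (87*d + 38*d^3 + d^5) = -A^9 - 43*A^5 - 211*A - 211*A^-3 - 43*A^-7 - A^-11
  A^-3 * (14 + 64*d^2 + 6*d^4) = 6*A^5 + 88*A + 178*A^-3 + 88*A^-7 + 6*A^-11
  A^-5 * (17*d + 19*d^3) = -19*A - 74*A^-3 - 74*A^-7 - 19*A^-11
  A^-7 * (7*d^2 + 2*d^4) = 2*A + 15*A^-3 + 26*A^-7 + 15*A^-11 + 2*A^-15
  A^-9 * (d^3) = -A^-3 - 3*A^-7 - 3*A^-11 - A^-15
Summing the groups: <K> = A^17 - 2*A^13 + 3*A^9 - 4*A^5 + 4*A - 5*A^-3 + 3*A^-7 - 2*A^-11 + A^-15
Normalise by the writhe: (-A^3)^(-w) = (-A^3)^(1) = -A^3, so f(A) = -A^3 * <K> = -A^20 + 2*A^16 - 3*A^12 + 4*A^8 - 4*A^4 + 5 - 3*A^-4 + 2*A^-8 - A^-12.
Substitute A = t^(-1/4), i.e. A^e → t^(-e/4): V(t) = -t^3 + 2*t^2 - 3*t + 5 - 4*t^-1 + 4*t^-2 - 3*t^-3 + 2*t^-4 - t^-5

Answer: -t^3 + 2*t^2 - 3*t + 5 - 4*t^-1 + 4*t^-2 - 3*t^-3 + 2*t^-4 - t^-5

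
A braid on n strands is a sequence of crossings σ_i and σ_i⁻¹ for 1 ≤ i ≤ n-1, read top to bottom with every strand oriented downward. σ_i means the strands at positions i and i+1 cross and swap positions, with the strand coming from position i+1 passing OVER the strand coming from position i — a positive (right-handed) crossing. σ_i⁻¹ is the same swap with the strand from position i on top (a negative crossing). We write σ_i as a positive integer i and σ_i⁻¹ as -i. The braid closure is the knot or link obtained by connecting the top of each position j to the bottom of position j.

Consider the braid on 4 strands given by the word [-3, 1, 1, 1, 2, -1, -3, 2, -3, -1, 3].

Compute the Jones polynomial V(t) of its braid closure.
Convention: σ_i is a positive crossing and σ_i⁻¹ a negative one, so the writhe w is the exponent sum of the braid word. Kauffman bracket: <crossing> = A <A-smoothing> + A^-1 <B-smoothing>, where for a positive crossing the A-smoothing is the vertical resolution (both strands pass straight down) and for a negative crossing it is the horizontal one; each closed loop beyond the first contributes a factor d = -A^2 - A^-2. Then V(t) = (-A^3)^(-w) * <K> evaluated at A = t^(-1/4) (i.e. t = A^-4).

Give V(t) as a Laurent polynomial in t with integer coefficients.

t^4 - t^3 + t^2 - 2*t + 2 - t^-1 + t^-2

Derivation:
The presented braid s3^-1 s1 s1 s1 s2 s1^-1 s3^-1 s2 s3^-1 s1^-1 s3 on 4 strands reduces by inverse Markov moves (closure unchanged at each step):
  Deconjugate: the word is γ·β·γ⁻¹ with γ = s3^-1 s1 (prefix) and γ⁻¹ = s1^-1 s3 (suffix); strip both.
Reduced to β = s1 s1 s2 s1^-1 s3^-1 s2 s3^-1 on 4 strands, 7 crossings.
Compute on β:
Braid: s1 s1 s2 s1^-1 s3^-1 s2 s3^-1 on 4 strands, 7 crossings.
Writhe w = (#positive) - (#negative) = 4 - 3 = 1.
Enumerate smoothing states for the bracket polynomial. There are 2^7 = 128 states.
Smooth each crossing (0=||, 1=⌣⌢); contribution A^(Σ sign_k(1-2s_k)) * d^(L-1).
Tabulate the states by total A-exponent and number of loops L (A-exp: L × count):
  A^7: L=3 ×1
  A^5: L=2 ×4, L=4 ×3
  A^3: L=1 ×5, L=3 ×15, L=5 ×1
  A^1: L=2 ×27, L=4 ×8
  A^-1: L=1 ×14, L=3 ×20, L=5 ×1
  A^-3: L=2 ×17, L=4 ×4
  A^-5: L=3 ×7
  A^-7: L=4 ×1
Each group contributes A^e * Σ count * d^(L-1):
Powers of d = -A^2 - A^-2: d^2 = A^4 + 2 + A^-4; d^3 = -A^6 - 3*A^2 - 3*A^-2 - A^-6; d^4 = A^8 + 4*A^4 + 6 + 4*A^-4 + A^-8.
  A^7 * (d^2) = A^11 + 2*A^7 + A^3
  A^5 * (4*d + 3*d^3) = -3*A^11 - 13*A^7 - 13*A^3 - 3*A^-1
  A^3 * (5 + 15*d^2 + d^4) = A^11 + 19*A^7 + 41*A^3 + 19*A^-1 + A^-5
  A^1 * (27*d + 8*d^3) = -8*A^7 - 51*A^3 - 51*A^-1 - 8*A^-5
  A^-1 * (14 + 20*d^2 + d^4) = A^7 + 24*A^3 + 60*A^-1 + 24*A^-5 + A^-9
  A^-3 * (17*d + 4*d^3) = -4*A^3 - 29*A^-1 - 29*A^-5 - 4*A^-9
  A^-5 * (7*d^2) = 7*A^-1 + 14*A^-5 + 7*A^-9
  A^-7 * (d^3) = -A^-1 - 3*A^-5 - 3*A^-9 - A^-13
Summing the groups: <K> = -A^11 + A^7 - 2*A^3 + 2*A^-1 - A^-5 + A^-9 - A^-13
Normalise by the writhe: (-A^3)^(-w) = (-A^3)^(-1) = -A^-3, so f(A) = -A^-3 * <K> = A^8 - A^4 + 2 - 2*A^-4 + A^-8 - A^-12 + A^-16.
Substitute A = t^(-1/4), i.e. A^e → t^(-e/4): V(t) = t^4 - t^3 + t^2 - 2*t + 2 - t^-1 + t^-2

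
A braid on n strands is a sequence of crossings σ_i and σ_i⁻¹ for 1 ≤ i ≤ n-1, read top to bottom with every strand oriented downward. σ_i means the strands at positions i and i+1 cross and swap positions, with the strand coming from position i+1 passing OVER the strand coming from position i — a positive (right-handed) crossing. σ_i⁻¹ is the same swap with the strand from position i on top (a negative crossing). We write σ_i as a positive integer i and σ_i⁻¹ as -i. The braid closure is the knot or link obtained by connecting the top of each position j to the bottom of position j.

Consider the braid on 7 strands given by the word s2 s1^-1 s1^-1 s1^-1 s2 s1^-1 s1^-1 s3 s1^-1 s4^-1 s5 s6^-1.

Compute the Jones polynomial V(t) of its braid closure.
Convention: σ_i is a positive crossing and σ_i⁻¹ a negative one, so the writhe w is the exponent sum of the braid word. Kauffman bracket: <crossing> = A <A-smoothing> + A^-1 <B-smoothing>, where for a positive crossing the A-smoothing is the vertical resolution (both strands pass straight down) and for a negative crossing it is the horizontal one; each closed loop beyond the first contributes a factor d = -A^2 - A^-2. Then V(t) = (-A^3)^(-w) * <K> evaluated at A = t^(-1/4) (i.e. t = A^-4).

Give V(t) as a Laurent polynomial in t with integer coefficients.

1 - t^-1 + 3*t^-2 - 3*t^-3 + 3*t^-4 - 4*t^-5 + 3*t^-6 - 2*t^-7 + t^-8

Derivation:
The presented braid s2 s1^-1 s1^-1 s1^-1 s2 s1^-1 s1^-1 s3 s1^-1 s4^-1 s5 s6^-1 on 7 strands reduces by inverse Markov moves (closure unchanged at each step):
  Destabilize: the word has the form β·s6^-1 where s6^-1 occurs only as the final letter (β ∈ B_6); drop it and the last strand → 6 strands.
  Destabilize: the word has the form β·s5 where s5 occurs only as the final letter (β ∈ B_5); drop it and the last strand → 5 strands.
  Destabilize: the word has the form β·s4^-1 where s4^-1 occurs only as the final letter (β ∈ B_4); drop it and the last strand → 4 strands.
Reduced to β = s2 s1^-1 s1^-1 s1^-1 s2 s1^-1 s1^-1 s3 s1^-1 on 4 strands, 9 crossings.
Compute on β:
Braid: s2 s1^-1 s1^-1 s1^-1 s2 s1^-1 s1^-1 s3 s1^-1 on 4 strands, 9 crossings.
Writhe w = (#positive) - (#negative) = 3 - 6 = -3.
Computing the Kauffman bracket via state sum. There are 2^9 = 512 states.
For each crossing: s=0 is the vertical smoothing, s=1 horizontal. Crossing k contributes A^(sign_k * (1 - 2*s_k)); loop factor d = -A^2 - A^-2.
Tabulate the states by total A-exponent and number of loops L (A-exp: L × count):
  A^9: L=8 ×1
  A^7: L=7 ×9
  A^5: L=6 ×36
  A^3: L=5 ×84
  A^1: L=4 ×126
  A^-1: L=3 ×124, L=5 ×2
  A^-3: L=2 ×75, L=4 ×9
  A^-5: L=1 ×21, L=3 ×15
  A^-7: L=2 ×8, L=4 ×1
  A^-9: L=3 ×1
Each group contributes A^e * Σ count * d^(L-1):
Powers of d = -A^2 - A^-2: d^2 = A^4 + 2 + A^-4; d^3 = -A^6 - 3*A^2 - 3*A^-2 - A^-6; d^4 = A^8 + 4*A^4 + 6 + 4*A^-4 + A^-8; d^5 = -A^10 - 5*A^6 - 10*A^2 - 10*A^-2 - 5*A^-6 - A^-10; d^6 = A^12 + 6*A^8 + 15*A^4 + 20 + 15*A^-4 + 6*A^-8 + A^-12; d^7 = -A^14 - 7*A^10 - 21*A^6 - 35*A^2 - 35*A^-2 - 21*A^-6 - 7*A^-10 - A^-14.
  A^9 * (d^7) = -A^23 - 7*A^19 - 21*A^15 - 35*A^11 - 35*A^7 - 21*A^3 - 7*A^-1 - A^-5
  A^7 * (9*d^6) = 9*A^19 + 54*A^15 + 135*A^11 + 180*A^7 + 135*A^3 + 54*A^-1 + 9*A^-5
  A^5 * (36*d^5) = -36*A^15 - 180*A^11 - 360*A^7 - 360*A^3 - 180*A^-1 - 36*A^-5
  A^3 * (84*d^4) = 84*A^11 + 336*A^7 + 504*A^3 + 336*A^-1 + 84*A^-5
  A^1 * (126*d^3) = -126*A^7 - 378*A^3 - 378*A^-1 - 126*A^-5
  A^-1 * (124*d^2 + 2*d^4) = 2*A^7 + 132*A^3 + 260*A^-1 + 132*A^-5 + 2*A^-9
  A^-3 * (75*d + 9*d^3) = -9*A^3 - 102*A^-1 - 102*A^-5 - 9*A^-9
  A^-5 * (21 + 15*d^2) = 15*A^-1 + 51*A^-5 + 15*A^-9
  A^-7 * (8*d + d^3) = -A^-1 - 11*A^-5 - 11*A^-9 - A^-13
  A^-9 * (d^2) = A^-5 + 2*A^-9 + A^-13
Summing the groups: <K> = -A^23 + 2*A^19 - 3*A^15 + 4*A^11 - 3*A^7 + 3*A^3 - 3*A^-1 + A^-5 - A^-9
Normalise by the writhe: (-A^3)^(-w) = (-A^3)^(3) = -A^9, so f(A) = -A^9 * <K> = A^32 - 2*A^28 + 3*A^24 - 4*A^20 + 3*A^16 - 3*A^12 + 3*A^8 - A^4 + 1.
Substitute A = t^(-1/4), i.e. A^e → t^(-e/4): V(t) = 1 - t^-1 + 3*t^-2 - 3*t^-3 + 3*t^-4 - 4*t^-5 + 3*t^-6 - 2*t^-7 + t^-8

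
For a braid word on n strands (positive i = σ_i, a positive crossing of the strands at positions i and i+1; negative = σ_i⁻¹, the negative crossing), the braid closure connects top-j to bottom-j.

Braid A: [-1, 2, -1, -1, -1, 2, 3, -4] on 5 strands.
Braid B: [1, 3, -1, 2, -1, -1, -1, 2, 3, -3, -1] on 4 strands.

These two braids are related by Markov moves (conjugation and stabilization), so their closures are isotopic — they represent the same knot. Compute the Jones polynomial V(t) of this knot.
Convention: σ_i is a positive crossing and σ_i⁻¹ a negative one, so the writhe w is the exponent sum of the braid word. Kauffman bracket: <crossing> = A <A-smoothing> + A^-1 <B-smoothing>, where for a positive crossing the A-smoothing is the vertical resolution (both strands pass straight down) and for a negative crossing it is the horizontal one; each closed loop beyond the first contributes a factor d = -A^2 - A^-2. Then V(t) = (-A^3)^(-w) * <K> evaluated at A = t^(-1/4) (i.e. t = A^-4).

t - 1 + 2*t^-1 - 2*t^-2 + 2*t^-3 - 2*t^-4 + t^-5

Derivation:
Markov-equivalent braids have isotopic closures, hence identical knot invariants. Strip the Markov moves from each word to reach a common short braid β, then compute V(t) once on β.
Braid A: s1^-1 s2 s1^-1 s1^-1 s1^-1 s2 s3 s4^-1 on 5 strands reduces by inverse Markov moves (closure unchanged at each step):
  Destabilize: the word has the form β·s4^-1 where s4^-1 occurs only as the final letter (β ∈ B_4); drop it and the last strand → 4 strands.
  Destabilize: the word has the form β·s3 where s3 occurs only as the final letter (β ∈ B_3); drop it and the last strand → 3 strands.
Reduced to β = s1^-1 s2 s1^-1 s1^-1 s1^-1 s2 on 3 strands, 6 crossings.
Braid B: s1 s3 s1^-1 s2 s1^-1 s1^-1 s1^-1 s2 s3 s3^-1 s1^-1 on 4 strands reduces by inverse Markov moves (closure unchanged at each step):
  Deconjugate: the word is γ·β·γ⁻¹ with γ = s1 s3 (prefix) and γ⁻¹ = s3^-1 s1^-1 (suffix); strip both.
  Destabilize: the word has the form β·s3 where s3 occurs only as the final letter (β ∈ B_3); drop it and the last strand → 3 strands.
Reduced to β = s1^-1 s2 s1^-1 s1^-1 s1^-1 s2 on 3 strands, 6 crossings.
Both give the same β = s1^-1 s2 s1^-1 s1^-1 s1^-1 s2 on 3 strands, so one state sum suffices:
Braid: s1^-1 s2 s1^-1 s1^-1 s1^-1 s2 on 3 strands, 6 crossings.
Writhe w = (#positive) - (#negative) = 2 - 4 = -2.
State-sum expansion of <K>. There are 2^6 = 64 states.
Smooth each crossing (0=||, 1=⌣⌢); contribution A^(Σ sign_k(1-2s_k)) * d^(L-1).
Tabulate the states by total A-exponent and number of loops L (A-exp: L × count):
  A^6: L=5 ×1
  A^4: L=4 ×6
  A^2: L=3 ×15
  A^0: L=2 ×19, L=4 ×1
  A^-2: L=1 ×11, L=3 ×4
  A^-4: L=2 ×6
  A^-6: L=3 ×1
Each group contributes A^e * Σ count * d^(L-1):
Powers of d = -A^2 - A^-2: d^2 = A^4 + 2 + A^-4; d^3 = -A^6 - 3*A^2 - 3*A^-2 - A^-6; d^4 = A^8 + 4*A^4 + 6 + 4*A^-4 + A^-8.
  A^6 * (d^4) = A^14 + 4*A^10 + 6*A^6 + 4*A^2 + A^-2
  A^4 * (6*d^3) = -6*A^10 - 18*A^6 - 18*A^2 - 6*A^-2
  A^2 * (15*d^2) = 15*A^6 + 30*A^2 + 15*A^-2
  A^0 * (19*d + d^3) = -A^6 - 22*A^2 - 22*A^-2 - A^-6
  A^-2 * (11 + 4*d^2) = 4*A^2 + 19*A^-2 + 4*A^-6
  A^-4 * (6*d) = -6*A^-2 - 6*A^-6
  A^-6 * (d^2) = A^-2 + 2*A^-6 + A^-10
Summing the groups: <K> = A^14 - 2*A^10 + 2*A^6 - 2*A^2 + 2*A^-2 - A^-6 + A^-10
Normalise by the writhe: (-A^3)^(-w) = (-A^3)^(2) = A^6, so f(A) = A^6 * <K> = A^20 - 2*A^16 + 2*A^12 - 2*A^8 + 2*A^4 - 1 + A^-4.
Substitute A = t^(-1/4), i.e. A^e → t^(-e/4): V(t) = t - 1 + 2*t^-1 - 2*t^-2 + 2*t^-3 - 2*t^-4 + t^-5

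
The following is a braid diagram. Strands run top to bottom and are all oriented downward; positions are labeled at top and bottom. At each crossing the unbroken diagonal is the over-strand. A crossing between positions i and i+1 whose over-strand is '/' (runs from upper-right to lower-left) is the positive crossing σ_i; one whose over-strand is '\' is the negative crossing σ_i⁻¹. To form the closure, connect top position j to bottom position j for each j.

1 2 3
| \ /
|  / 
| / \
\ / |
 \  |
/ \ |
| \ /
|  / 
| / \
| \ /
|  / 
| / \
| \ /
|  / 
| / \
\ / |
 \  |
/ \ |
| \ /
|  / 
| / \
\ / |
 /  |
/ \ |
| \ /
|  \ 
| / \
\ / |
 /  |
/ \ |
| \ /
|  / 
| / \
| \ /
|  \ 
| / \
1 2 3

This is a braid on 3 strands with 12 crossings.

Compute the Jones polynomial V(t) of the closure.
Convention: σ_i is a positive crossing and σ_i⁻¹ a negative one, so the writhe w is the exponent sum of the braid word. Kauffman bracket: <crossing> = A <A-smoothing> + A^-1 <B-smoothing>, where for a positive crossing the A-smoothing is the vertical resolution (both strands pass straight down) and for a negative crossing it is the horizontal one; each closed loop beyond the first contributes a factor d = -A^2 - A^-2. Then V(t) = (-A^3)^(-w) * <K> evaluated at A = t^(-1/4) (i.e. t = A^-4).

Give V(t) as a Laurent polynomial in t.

-t^8 + t^7 - 2*t^6 + 3*t^5 - 3*t^4 + 4*t^3 - 2*t^2 + 2*t - 1

Derivation:
Reading the diagram top to bottom ('/'-over between positions i,i+1 = s_i, '\'-over = s_i^-1): braid word = s2 s1^-1 s2 s2 s2 s1^-1 s2 s1 s2^-1 s1 s2 s2^-1.
The presented braid s2 s1^-1 s2 s2 s2 s1^-1 s2 s1 s2^-1 s1 s2 s2^-1 on 3 strands reduces by inverse Markov moves (closure unchanged at each step):
  Deconjugate: the word is γ·β·γ⁻¹ with γ = s2 (prefix) and γ⁻¹ = s2^-1 (suffix); strip both.
Reduced to β = s1^-1 s2 s2 s2 s1^-1 s2 s1 s2^-1 s1 s2 on 3 strands, 10 crossings.
Compute on β:
Braid: s1^-1 s2 s2 s2 s1^-1 s2 s1 s2^-1 s1 s2 on 3 strands, 10 crossings.
Writhe w = (#positive) - (#negative) = 7 - 3 = 4.
Enumerate smoothing states for the bracket polynomial. There are 2^10 = 1024 states.
Smooth each crossing (0=||, 1=⌣⌢); contribution A^(Σ sign_k(1-2s_k)) * d^(L-1).
Tabulate the states by total A-exponent and number of loops L (A-exp: L × count):
  A^10: L=2 ×1
  A^8: L=1 ×5, L=3 ×5
  A^6: L=2 ×39, L=4 ×6
  A^4: L=1 ×34, L=3 ×85, L=5 ×1
  A^2: L=2 ×138, L=4 ×72
  A^0: L=1 ×48, L=3 ×167, L=5 ×37
  A^-2: L=2 ×91, L=4 ×109, L=6 ×10
  A^-4: L=3 ×82, L=5 ×37, L=7 ×1
  A^-6: L=4 ×40, L=6 ×5
  A^-8: L=5 ×10
  A^-10: L=6 ×1
Each group contributes A^e * Σ count * d^(L-1):
Powers of d = -A^2 - A^-2: d^2 = A^4 + 2 + A^-4; d^3 = -A^6 - 3*A^2 - 3*A^-2 - A^-6; d^4 = A^8 + 4*A^4 + 6 + 4*A^-4 + A^-8; d^5 = -A^10 - 5*A^6 - 10*A^2 - 10*A^-2 - 5*A^-6 - A^-10; d^6 = A^12 + 6*A^8 + 15*A^4 + 20 + 15*A^-4 + 6*A^-8 + A^-12.
  A^10 * (d) = -A^12 - A^8
  A^8 * (5 + 5*d^2) = 5*A^12 + 15*A^8 + 5*A^4
  A^6 * (39*d + 6*d^3) = -6*A^12 - 57*A^8 - 57*A^4 - 6
  A^4 * (34 + 85*d^2 + d^4) = A^12 + 89*A^8 + 210*A^4 + 89 + A^-4
  A^2 * (138*d + 72*d^3) = -72*A^8 - 354*A^4 - 354 - 72*A^-4
  A^0 * (48 + 167*d^2 + 37*d^4) = 37*A^8 + 315*A^4 + 604 + 315*A^-4 + 37*A^-8
  A^-2 * (91*d + 109*d^3 + 10*d^5) = -10*A^8 - 159*A^4 - 518 - 518*A^-4 - 159*A^-8 - 10*A^-12
  A^-4 * (82*d^2 + 37*d^4 + d^6) = A^8 + 43*A^4 + 245 + 406*A^-4 + 245*A^-8 + 43*A^-12 + A^-16
  A^-6 * (40*d^3 + 5*d^5) = -5*A^4 - 65 - 170*A^-4 - 170*A^-8 - 65*A^-12 - 5*A^-16
  A^-8 * (10*d^4) = 10 + 40*A^-4 + 60*A^-8 + 40*A^-12 + 10*A^-16
  A^-10 * (d^5) = -1 - 5*A^-4 - 10*A^-8 - 10*A^-12 - 5*A^-16 - A^-20
Summing the groups: <K> = -A^12 + 2*A^8 - 2*A^4 + 4 - 3*A^-4 + 3*A^-8 - 2*A^-12 + A^-16 - A^-20
Normalise by the writhe: (-A^3)^(-w) = (-A^3)^(-4) = A^-12, so f(A) = A^-12 * <K> = -1 + 2*A^-4 - 2*A^-8 + 4*A^-12 - 3*A^-16 + 3*A^-20 - 2*A^-24 + A^-28 - A^-32.
Substitute A = t^(-1/4), i.e. A^e → t^(-e/4): V(t) = -t^8 + t^7 - 2*t^6 + 3*t^5 - 3*t^4 + 4*t^3 - 2*t^2 + 2*t - 1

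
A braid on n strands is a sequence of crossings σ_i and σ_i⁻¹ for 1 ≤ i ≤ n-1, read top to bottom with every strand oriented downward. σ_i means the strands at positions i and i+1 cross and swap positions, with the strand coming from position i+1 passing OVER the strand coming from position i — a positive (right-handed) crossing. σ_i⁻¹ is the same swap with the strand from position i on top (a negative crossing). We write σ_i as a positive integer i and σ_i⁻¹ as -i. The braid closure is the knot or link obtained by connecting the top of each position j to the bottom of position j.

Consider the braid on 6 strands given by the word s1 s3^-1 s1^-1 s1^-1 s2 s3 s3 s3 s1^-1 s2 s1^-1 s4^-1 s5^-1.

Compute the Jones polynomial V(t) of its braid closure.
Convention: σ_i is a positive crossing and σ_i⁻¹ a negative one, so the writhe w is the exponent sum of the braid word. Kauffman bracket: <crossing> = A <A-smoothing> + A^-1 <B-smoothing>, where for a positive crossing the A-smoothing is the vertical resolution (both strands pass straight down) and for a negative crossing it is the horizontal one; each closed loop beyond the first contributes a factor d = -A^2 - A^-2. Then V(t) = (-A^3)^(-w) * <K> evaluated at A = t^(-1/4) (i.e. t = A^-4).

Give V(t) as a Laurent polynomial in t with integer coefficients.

The presented braid s1 s3^-1 s1^-1 s1^-1 s2 s3 s3 s3 s1^-1 s2 s1^-1 s4^-1 s5^-1 on 6 strands reduces by inverse Markov moves (closure unchanged at each step):
  Destabilize: the word has the form β·s5^-1 where s5^-1 occurs only as the final letter (β ∈ B_5); drop it and the last strand → 5 strands.
  Destabilize: the word has the form β·s4^-1 where s4^-1 occurs only as the final letter (β ∈ B_4); drop it and the last strand → 4 strands.
  Deconjugate: the word is γ·β·γ⁻¹ with γ = s1 (prefix) and γ⁻¹ = s1^-1 (suffix); strip both.
Reduced to β = s3^-1 s1^-1 s1^-1 s2 s3 s3 s3 s1^-1 s2 on 4 strands, 9 crossings.
Compute on β:
Braid: s3^-1 s1^-1 s1^-1 s2 s3 s3 s3 s1^-1 s2 on 4 strands, 9 crossings.
Writhe w = (#positive) - (#negative) = 5 - 4 = 1.
Computing the Kauffman bracket via state sum. There are 2^9 = 512 states.
Each crossing splits two ways (0=vertical, 1=horizontal). The state's weight is A^(#A-smoothings - #B-smoothings) * d^(loops - 1).
Tabulate the states by total A-exponent and number of loops L (A-exp: L × count):
  A^9: L=4 ×1
  A^7: L=3 ×5, L=5 ×4
  A^5: L=2 ×10, L=4 ×23, L=6 ×3
  A^3: L=1 ×8, L=3 ×57, L=5 ×18, L=7 ×1
  A^1: L=2 ×70, L=4 ×50, L=6 ×6
  A^-1: L=1 ×33, L=3 ×75, L=5 ×18
  A^-3: L=2 ×51, L=4 ×32, L=6 ×1
  A^-5: L=3 ×32, L=5 ×4
  A^-7: L=4 ×9
  A^-9: L=5 ×1
Each group contributes A^e * Σ count * d^(L-1):
Powers of d = -A^2 - A^-2: d^2 = A^4 + 2 + A^-4; d^3 = -A^6 - 3*A^2 - 3*A^-2 - A^-6; d^4 = A^8 + 4*A^4 + 6 + 4*A^-4 + A^-8; d^5 = -A^10 - 5*A^6 - 10*A^2 - 10*A^-2 - 5*A^-6 - A^-10; d^6 = A^12 + 6*A^8 + 15*A^4 + 20 + 15*A^-4 + 6*A^-8 + A^-12.
  A^9 * (d^3) = -A^15 - 3*A^11 - 3*A^7 - A^3
  A^7 * (5*d^2 + 4*d^4) = 4*A^15 + 21*A^11 + 34*A^7 + 21*A^3 + 4*A^-1
  A^5 * (10*d + 23*d^3 + 3*d^5) = -3*A^15 - 38*A^11 - 109*A^7 - 109*A^3 - 38*A^-1 - 3*A^-5
  A^3 * (8 + 57*d^2 + 18*d^4 + d^6) = A^15 + 24*A^11 + 144*A^7 + 250*A^3 + 144*A^-1 + 24*A^-5 + A^-9
  A^1 * (70*d + 50*d^3 + 6*d^5) = -6*A^11 - 80*A^7 - 280*A^3 - 280*A^-1 - 80*A^-5 - 6*A^-9
  A^-1 * (33 + 75*d^2 + 18*d^4) = 18*A^7 + 147*A^3 + 291*A^-1 + 147*A^-5 + 18*A^-9
  A^-3 * (51*d + 32*d^3 + d^5) = -A^7 - 37*A^3 - 157*A^-1 - 157*A^-5 - 37*A^-9 - A^-13
  A^-5 * (32*d^2 + 4*d^4) = 4*A^3 + 48*A^-1 + 88*A^-5 + 48*A^-9 + 4*A^-13
  A^-7 * (9*d^3) = -9*A^-1 - 27*A^-5 - 27*A^-9 - 9*A^-13
  A^-9 * (d^4) = A^-1 + 4*A^-5 + 6*A^-9 + 4*A^-13 + A^-17
Summing the groups: <K> = A^15 - 2*A^11 + 3*A^7 - 5*A^3 + 4*A^-1 - 4*A^-5 + 3*A^-9 - 2*A^-13 + A^-17
Normalise by the writhe: (-A^3)^(-w) = (-A^3)^(-1) = -A^-3, so f(A) = -A^-3 * <K> = -A^12 + 2*A^8 - 3*A^4 + 5 - 4*A^-4 + 4*A^-8 - 3*A^-12 + 2*A^-16 - A^-20.
Substitute A = t^(-1/4), i.e. A^e → t^(-e/4): V(t) = -t^5 + 2*t^4 - 3*t^3 + 4*t^2 - 4*t + 5 - 3*t^-1 + 2*t^-2 - t^-3

Answer: -t^5 + 2*t^4 - 3*t^3 + 4*t^2 - 4*t + 5 - 3*t^-1 + 2*t^-2 - t^-3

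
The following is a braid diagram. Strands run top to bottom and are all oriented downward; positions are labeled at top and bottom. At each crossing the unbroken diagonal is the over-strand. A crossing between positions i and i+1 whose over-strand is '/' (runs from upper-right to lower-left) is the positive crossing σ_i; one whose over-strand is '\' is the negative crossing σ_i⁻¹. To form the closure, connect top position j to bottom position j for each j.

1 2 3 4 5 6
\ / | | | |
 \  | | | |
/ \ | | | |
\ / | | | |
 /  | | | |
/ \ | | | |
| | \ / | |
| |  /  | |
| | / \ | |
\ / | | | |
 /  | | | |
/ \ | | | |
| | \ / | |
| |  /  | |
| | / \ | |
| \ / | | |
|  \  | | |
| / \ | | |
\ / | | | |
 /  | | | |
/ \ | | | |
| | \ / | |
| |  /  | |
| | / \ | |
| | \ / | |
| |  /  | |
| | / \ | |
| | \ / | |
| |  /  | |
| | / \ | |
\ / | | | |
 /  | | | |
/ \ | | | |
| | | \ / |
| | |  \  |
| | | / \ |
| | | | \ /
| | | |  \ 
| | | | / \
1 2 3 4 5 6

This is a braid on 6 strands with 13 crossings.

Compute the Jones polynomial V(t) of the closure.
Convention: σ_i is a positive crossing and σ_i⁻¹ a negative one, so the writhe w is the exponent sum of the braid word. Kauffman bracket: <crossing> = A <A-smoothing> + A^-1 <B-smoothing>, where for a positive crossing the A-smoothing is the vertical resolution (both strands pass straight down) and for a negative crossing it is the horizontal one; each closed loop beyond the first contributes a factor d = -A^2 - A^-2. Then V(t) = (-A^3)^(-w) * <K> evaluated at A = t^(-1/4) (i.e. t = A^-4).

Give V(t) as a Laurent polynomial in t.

Reading the diagram top to bottom ('/'-over between positions i,i+1 = s_i, '\'-over = s_i^-1): braid word = s1^-1 s1 s3 s1 s3 s2^-1 s1 s3 s3 s3 s1 s4^-1 s5^-1.
The presented braid s1^-1 s1 s3 s1 s3 s2^-1 s1 s3 s3 s3 s1 s4^-1 s5^-1 on 6 strands reduces by inverse Markov moves (closure unchanged at each step):
  Destabilize: the word has the form β·s5^-1 where s5^-1 occurs only as the final letter (β ∈ B_5); drop it and the last strand → 5 strands.
  Destabilize: the word has the form β·s4^-1 where s4^-1 occurs only as the final letter (β ∈ B_4); drop it and the last strand → 4 strands.
  Deconjugate: the word is γ·β·γ⁻¹ with γ = s1^-1 (prefix) and γ⁻¹ = s1 (suffix); strip both.
Reduced to β = s1 s3 s1 s3 s2^-1 s1 s3 s3 s3 on 4 strands, 9 crossings.
Compute on β:
Braid: s1 s3 s1 s3 s2^-1 s1 s3 s3 s3 on 4 strands, 9 crossings.
Writhe w = (#positive) - (#negative) = 8 - 1 = 7.
State-sum expansion of <K>. There are 2^9 = 512 states.
For each crossing: s=0 is the vertical smoothing, s=1 horizontal. Crossing k contributes A^(sign_k * (1 - 2*s_k)); loop factor d = -A^2 - A^-2.
Tabulate the states by total A-exponent and number of loops L (A-exp: L × count):
  A^9: L=3 ×1
  A^7: L=2 ×8, L=4 ×1
  A^5: L=1 ×15, L=3 ×21
  A^3: L=2 ×60, L=4 ×24
  A^1: L=3 ×110, L=5 ×16
  A^-1: L=4 ×120, L=6 ×6
  A^-3: L=5 ×83, L=7 ×1
  A^-5: L=6 ×36
  A^-7: L=7 ×9
  A^-9: L=8 ×1
Each group contributes A^e * Σ count * d^(L-1):
Powers of d = -A^2 - A^-2: d^2 = A^4 + 2 + A^-4; d^3 = -A^6 - 3*A^2 - 3*A^-2 - A^-6; d^4 = A^8 + 4*A^4 + 6 + 4*A^-4 + A^-8; d^5 = -A^10 - 5*A^6 - 10*A^2 - 10*A^-2 - 5*A^-6 - A^-10; d^6 = A^12 + 6*A^8 + 15*A^4 + 20 + 15*A^-4 + 6*A^-8 + A^-12; d^7 = -A^14 - 7*A^10 - 21*A^6 - 35*A^2 - 35*A^-2 - 21*A^-6 - 7*A^-10 - A^-14.
  A^9 * (d^2) = A^13 + 2*A^9 + A^5
  A^7 * (8*d + d^3) = -A^13 - 11*A^9 - 11*A^5 - A
  A^5 * (15 + 21*d^2) = 21*A^9 + 57*A^5 + 21*A
  A^3 * (60*d + 24*d^3) = -24*A^9 - 132*A^5 - 132*A - 24*A^-3
  A^1 * (110*d^2 + 16*d^4) = 16*A^9 + 174*A^5 + 316*A + 174*A^-3 + 16*A^-7
  A^-1 * (120*d^3 + 6*d^5) = -6*A^9 - 150*A^5 - 420*A - 420*A^-3 - 150*A^-7 - 6*A^-11
  A^-3 * (83*d^4 + d^6) = A^9 + 89*A^5 + 347*A + 518*A^-3 + 347*A^-7 + 89*A^-11 + A^-15
  A^-5 * (36*d^5) = -36*A^5 - 180*A - 360*A^-3 - 360*A^-7 - 180*A^-11 - 36*A^-15
  A^-7 * (9*d^6) = 9*A^5 + 54*A + 135*A^-3 + 180*A^-7 + 135*A^-11 + 54*A^-15 + 9*A^-19
  A^-9 * (d^7) = -A^5 - 7*A - 21*A^-3 - 35*A^-7 - 35*A^-11 - 21*A^-15 - 7*A^-19 - A^-23
Summing the groups: <K> = -A^9 - 2*A + 2*A^-3 - 2*A^-7 + 3*A^-11 - 2*A^-15 + 2*A^-19 - A^-23
Normalise by the writhe: (-A^3)^(-w) = (-A^3)^(-7) = -A^-21, so f(A) = -A^-21 * <K> = A^-12 + 2*A^-20 - 2*A^-24 + 2*A^-28 - 3*A^-32 + 2*A^-36 - 2*A^-40 + A^-44.
Substitute A = t^(-1/4), i.e. A^e → t^(-e/4): V(t) = t^11 - 2*t^10 + 2*t^9 - 3*t^8 + 2*t^7 - 2*t^6 + 2*t^5 + t^3

Answer: t^11 - 2*t^10 + 2*t^9 - 3*t^8 + 2*t^7 - 2*t^6 + 2*t^5 + t^3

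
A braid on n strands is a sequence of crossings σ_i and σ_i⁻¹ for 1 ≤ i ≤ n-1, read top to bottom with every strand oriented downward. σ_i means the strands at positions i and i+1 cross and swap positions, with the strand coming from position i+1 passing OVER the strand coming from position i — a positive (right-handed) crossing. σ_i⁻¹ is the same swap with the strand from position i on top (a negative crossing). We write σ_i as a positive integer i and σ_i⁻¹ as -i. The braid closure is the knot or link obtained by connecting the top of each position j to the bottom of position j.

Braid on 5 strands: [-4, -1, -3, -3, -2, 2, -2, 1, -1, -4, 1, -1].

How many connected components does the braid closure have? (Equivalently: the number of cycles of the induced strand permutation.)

Track the strand permutation on 5 strands, starting from identity.
  step 1: s4^-1 swaps positions 4,5 -> [1 2 3 5 4]
  step 2: s1^-1 swaps positions 1,2 -> [2 1 3 5 4]
  step 3: s3^-1 swaps positions 3,4 -> [2 1 5 3 4]
  step 4: s3^-1 swaps positions 3,4 -> [2 1 3 5 4]
  step 5: s2^-1 swaps positions 2,3 -> [2 3 1 5 4]
  step 6: s2 swaps positions 2,3 -> [2 1 3 5 4]
  step 7: s2^-1 swaps positions 2,3 -> [2 3 1 5 4]
  step 8: s1 swaps positions 1,2 -> [3 2 1 5 4]
  step 9: s1^-1 swaps positions 1,2 -> [2 3 1 5 4]
  step 10: s4^-1 swaps positions 4,5 -> [2 3 1 4 5]
  step 11: s1 swaps positions 1,2 -> [3 2 1 4 5]
  step 12: s1^-1 swaps positions 1,2 -> [2 3 1 4 5]
Final permutation (position -> original strand): [2 3 1 4 5]
Closure components = cycle count of this permutation = 3.

Answer: 3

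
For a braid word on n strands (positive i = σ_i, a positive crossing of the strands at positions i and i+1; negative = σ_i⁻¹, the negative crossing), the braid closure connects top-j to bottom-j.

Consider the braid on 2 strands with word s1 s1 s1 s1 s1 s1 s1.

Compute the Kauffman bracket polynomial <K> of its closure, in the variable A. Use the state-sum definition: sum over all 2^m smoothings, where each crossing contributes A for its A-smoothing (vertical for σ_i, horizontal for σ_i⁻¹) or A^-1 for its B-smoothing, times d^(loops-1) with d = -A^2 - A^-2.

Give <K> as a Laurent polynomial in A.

-A^9 - A + A^-3 - A^-7 + A^-11 - A^-15 + A^-19

Derivation:
Braid: s1 s1 s1 s1 s1 s1 s1 on 2 strands, 7 crossings.
Writhe w = (#positive) - (#negative) = 7 - 0 = 7.
Computing the Kauffman bracket via state sum. There are 2^7 = 128 states.
Each crossing splits two ways (0=vertical, 1=horizontal). The state's weight is A^(#A-smoothings - #B-smoothings) * d^(loops - 1).
Tabulate the states by total A-exponent and number of loops L (A-exp: L × count):
  A^7: L=2 ×1
  A^5: L=1 ×7
  A^3: L=2 ×21
  A^1: L=3 ×35
  A^-1: L=4 ×35
  A^-3: L=5 ×21
  A^-5: L=6 ×7
  A^-7: L=7 ×1
Each group contributes A^e * Σ count * d^(L-1):
Powers of d = -A^2 - A^-2: d^2 = A^4 + 2 + A^-4; d^3 = -A^6 - 3*A^2 - 3*A^-2 - A^-6; d^4 = A^8 + 4*A^4 + 6 + 4*A^-4 + A^-8; d^5 = -A^10 - 5*A^6 - 10*A^2 - 10*A^-2 - 5*A^-6 - A^-10; d^6 = A^12 + 6*A^8 + 15*A^4 + 20 + 15*A^-4 + 6*A^-8 + A^-12.
  A^7 * (d) = -A^9 - A^5
  A^5 * (7) = 7*A^5
  A^3 * (21*d) = -21*A^5 - 21*A
  A^1 * (35*d^2) = 35*A^5 + 70*A + 35*A^-3
  A^-1 * (35*d^3) = -35*A^5 - 105*A - 105*A^-3 - 35*A^-7
  A^-3 * (21*d^4) = 21*A^5 + 84*A + 126*A^-3 + 84*A^-7 + 21*A^-11
  A^-5 * (7*d^5) = -7*A^5 - 35*A - 70*A^-3 - 70*A^-7 - 35*A^-11 - 7*A^-15
  A^-7 * (d^6) = A^5 + 6*A + 15*A^-3 + 20*A^-7 + 15*A^-11 + 6*A^-15 + A^-19
Summing the groups: <K> = -A^9 - A + A^-3 - A^-7 + A^-11 - A^-15 + A^-19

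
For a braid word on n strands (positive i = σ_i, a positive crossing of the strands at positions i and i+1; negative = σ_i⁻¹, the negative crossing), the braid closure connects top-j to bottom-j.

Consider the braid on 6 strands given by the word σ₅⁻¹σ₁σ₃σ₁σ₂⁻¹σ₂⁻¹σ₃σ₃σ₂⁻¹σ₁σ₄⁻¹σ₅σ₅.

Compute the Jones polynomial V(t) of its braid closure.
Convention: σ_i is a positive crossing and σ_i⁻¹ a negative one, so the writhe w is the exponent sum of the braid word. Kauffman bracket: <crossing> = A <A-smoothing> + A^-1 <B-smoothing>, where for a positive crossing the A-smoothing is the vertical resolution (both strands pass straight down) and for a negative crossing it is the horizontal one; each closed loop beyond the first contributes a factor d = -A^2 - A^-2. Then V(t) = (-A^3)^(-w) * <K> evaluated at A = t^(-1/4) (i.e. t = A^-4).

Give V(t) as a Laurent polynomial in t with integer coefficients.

The presented braid s5^-1 s1 s3 s1 s2^-1 s2^-1 s3 s3 s2^-1 s1 s4^-1 s5 s5 on 6 strands reduces by inverse Markov moves (closure unchanged at each step):
  Deconjugate: the word is γ·β·γ⁻¹ with γ = s5^-1 (prefix) and γ⁻¹ = s5 (suffix); strip both.
  Destabilize: the word has the form β·s5 where s5 occurs only as the final letter (β ∈ B_5); drop it and the last strand → 5 strands.
  Destabilize: the word has the form β·s4^-1 where s4^-1 occurs only as the final letter (β ∈ B_4); drop it and the last strand → 4 strands.
Reduced to β = s1 s3 s1 s2^-1 s2^-1 s3 s3 s2^-1 s1 on 4 strands, 9 crossings.
Compute on β:
Braid: s1 s3 s1 s2^-1 s2^-1 s3 s3 s2^-1 s1 on 4 strands, 9 crossings.
Writhe w = (#positive) - (#negative) = 6 - 3 = 3.
State-sum expansion of <K>. There are 2^9 = 512 states.
Smooth each crossing (0=||, 1=⌣⌢); contribution A^(Σ sign_k(1-2s_k)) * d^(L-1).
Tabulate the states by total A-exponent and number of loops L (A-exp: L × count):
  A^9: L=5 ×1
  A^7: L=4 ×9
  A^5: L=3 ×32, L=5 ×4
  A^3: L=2 ×55, L=4 ×28, L=6 ×1
  A^1: L=1 ×39, L=3 ×77, L=5 ×10
  A^-1: L=2 ×81, L=4 ×44, L=6 ×1
  A^-3: L=3 ×73, L=5 ×11
  A^-5: L=4 ×35, L=6 ×1
  A^-7: L=5 ×9
  A^-9: L=6 ×1
Each group contributes A^e * Σ count * d^(L-1):
Powers of d = -A^2 - A^-2: d^2 = A^4 + 2 + A^-4; d^3 = -A^6 - 3*A^2 - 3*A^-2 - A^-6; d^4 = A^8 + 4*A^4 + 6 + 4*A^-4 + A^-8; d^5 = -A^10 - 5*A^6 - 10*A^2 - 10*A^-2 - 5*A^-6 - A^-10.
  A^9 * (d^4) = A^17 + 4*A^13 + 6*A^9 + 4*A^5 + A
  A^7 * (9*d^3) = -9*A^13 - 27*A^9 - 27*A^5 - 9*A
  A^5 * (32*d^2 + 4*d^4) = 4*A^13 + 48*A^9 + 88*A^5 + 48*A + 4*A^-3
  A^3 * (55*d + 28*d^3 + d^5) = -A^13 - 33*A^9 - 149*A^5 - 149*A - 33*A^-3 - A^-7
  A^1 * (39 + 77*d^2 + 10*d^4) = 10*A^9 + 117*A^5 + 253*A + 117*A^-3 + 10*A^-7
  A^-1 * (81*d + 44*d^3 + d^5) = -A^9 - 49*A^5 - 223*A - 223*A^-3 - 49*A^-7 - A^-11
  A^-3 * (73*d^2 + 11*d^4) = 11*A^5 + 117*A + 212*A^-3 + 117*A^-7 + 11*A^-11
  A^-5 * (35*d^3 + d^5) = -A^5 - 40*A - 115*A^-3 - 115*A^-7 - 40*A^-11 - A^-15
  A^-7 * (9*d^4) = 9*A + 36*A^-3 + 54*A^-7 + 36*A^-11 + 9*A^-15
  A^-9 * (d^5) = -A - 5*A^-3 - 10*A^-7 - 10*A^-11 - 5*A^-15 - A^-19
Summing the groups: <K> = A^17 - 2*A^13 + 3*A^9 - 6*A^5 + 6*A - 7*A^-3 + 6*A^-7 - 4*A^-11 + 3*A^-15 - A^-19
Normalise by the writhe: (-A^3)^(-w) = (-A^3)^(-3) = -A^-9, so f(A) = -A^-9 * <K> = -A^8 + 2*A^4 - 3 + 6*A^-4 - 6*A^-8 + 7*A^-12 - 6*A^-16 + 4*A^-20 - 3*A^-24 + A^-28.
Substitute A = t^(-1/4), i.e. A^e → t^(-e/4): V(t) = t^7 - 3*t^6 + 4*t^5 - 6*t^4 + 7*t^3 - 6*t^2 + 6*t - 3 + 2*t^-1 - t^-2

Answer: t^7 - 3*t^6 + 4*t^5 - 6*t^4 + 7*t^3 - 6*t^2 + 6*t - 3 + 2*t^-1 - t^-2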